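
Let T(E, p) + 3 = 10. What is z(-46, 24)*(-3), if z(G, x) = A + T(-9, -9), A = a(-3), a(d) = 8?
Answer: -45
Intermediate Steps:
T(E, p) = 7 (T(E, p) = -3 + 10 = 7)
A = 8
z(G, x) = 15 (z(G, x) = 8 + 7 = 15)
z(-46, 24)*(-3) = 15*(-3) = -45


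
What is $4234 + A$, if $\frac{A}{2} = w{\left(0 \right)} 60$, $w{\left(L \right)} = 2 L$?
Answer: $4234$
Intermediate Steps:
$A = 0$ ($A = 2 \cdot 2 \cdot 0 \cdot 60 = 2 \cdot 0 \cdot 60 = 2 \cdot 0 = 0$)
$4234 + A = 4234 + 0 = 4234$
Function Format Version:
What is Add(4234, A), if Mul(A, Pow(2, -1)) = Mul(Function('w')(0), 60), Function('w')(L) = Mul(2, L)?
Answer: 4234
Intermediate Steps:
A = 0 (A = Mul(2, Mul(Mul(2, 0), 60)) = Mul(2, Mul(0, 60)) = Mul(2, 0) = 0)
Add(4234, A) = Add(4234, 0) = 4234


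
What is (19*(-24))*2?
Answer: -912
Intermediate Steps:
(19*(-24))*2 = -456*2 = -912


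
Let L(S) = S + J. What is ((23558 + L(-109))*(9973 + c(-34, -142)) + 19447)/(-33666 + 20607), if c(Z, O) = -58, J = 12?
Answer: -232635262/13059 ≈ -17814.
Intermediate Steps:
L(S) = 12 + S (L(S) = S + 12 = 12 + S)
((23558 + L(-109))*(9973 + c(-34, -142)) + 19447)/(-33666 + 20607) = ((23558 + (12 - 109))*(9973 - 58) + 19447)/(-33666 + 20607) = ((23558 - 97)*9915 + 19447)/(-13059) = (23461*9915 + 19447)*(-1/13059) = (232615815 + 19447)*(-1/13059) = 232635262*(-1/13059) = -232635262/13059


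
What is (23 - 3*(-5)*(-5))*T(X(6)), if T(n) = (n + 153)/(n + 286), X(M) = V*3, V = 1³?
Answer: -8112/289 ≈ -28.069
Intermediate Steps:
V = 1
X(M) = 3 (X(M) = 1*3 = 3)
T(n) = (153 + n)/(286 + n)
(23 - 3*(-5)*(-5))*T(X(6)) = (23 - 3*(-5)*(-5))*((153 + 3)/(286 + 3)) = (23 - (-15)*(-5))*(156/289) = (23 - 1*75)*((1/289)*156) = (23 - 75)*(156/289) = -52*156/289 = -8112/289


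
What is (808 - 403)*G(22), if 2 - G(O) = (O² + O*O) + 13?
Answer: -396495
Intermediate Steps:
G(O) = -11 - 2*O² (G(O) = 2 - ((O² + O*O) + 13) = 2 - ((O² + O²) + 13) = 2 - (2*O² + 13) = 2 - (13 + 2*O²) = 2 + (-13 - 2*O²) = -11 - 2*O²)
(808 - 403)*G(22) = (808 - 403)*(-11 - 2*22²) = 405*(-11 - 2*484) = 405*(-11 - 968) = 405*(-979) = -396495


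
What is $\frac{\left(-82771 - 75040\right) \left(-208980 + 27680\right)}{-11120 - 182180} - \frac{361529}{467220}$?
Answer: $- \frac{133677640512017}{903136260} \approx -1.4802 \cdot 10^{5}$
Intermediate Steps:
$\frac{\left(-82771 - 75040\right) \left(-208980 + 27680\right)}{-11120 - 182180} - \frac{361529}{467220} = \frac{\left(-157811\right) \left(-181300\right)}{-11120 - 182180} - \frac{361529}{467220} = \frac{28611134300}{-193300} - \frac{361529}{467220} = 28611134300 \left(- \frac{1}{193300}\right) - \frac{361529}{467220} = - \frac{286111343}{1933} - \frac{361529}{467220} = - \frac{133677640512017}{903136260}$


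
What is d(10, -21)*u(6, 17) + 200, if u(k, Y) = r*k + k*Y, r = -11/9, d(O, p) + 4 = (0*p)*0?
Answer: -536/3 ≈ -178.67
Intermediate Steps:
d(O, p) = -4 (d(O, p) = -4 + (0*p)*0 = -4 + 0*0 = -4 + 0 = -4)
r = -11/9 (r = -11*⅑ = -11/9 ≈ -1.2222)
u(k, Y) = -11*k/9 + Y*k (u(k, Y) = -11*k/9 + k*Y = -11*k/9 + Y*k)
d(10, -21)*u(6, 17) + 200 = -4*6*(-11 + 9*17)/9 + 200 = -4*6*(-11 + 153)/9 + 200 = -4*6*142/9 + 200 = -4*284/3 + 200 = -1136/3 + 200 = -536/3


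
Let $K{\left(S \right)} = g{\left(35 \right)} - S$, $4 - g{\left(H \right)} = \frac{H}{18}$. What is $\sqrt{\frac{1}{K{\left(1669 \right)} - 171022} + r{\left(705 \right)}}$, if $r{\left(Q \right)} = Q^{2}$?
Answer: $\frac{3 \sqrt{533592607992618423}}{3108401} \approx 705.0$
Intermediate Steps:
$g{\left(H \right)} = 4 - \frac{H}{18}$
$K{\left(S \right)} = \frac{37}{18} - S$ ($K{\left(S \right)} = \left(4 - \frac{35}{18}\right) - S = \frac{37}{18} - S$)
$\sqrt{\frac{1}{K{\left(1669 \right)} - 171022} + r{\left(705 \right)}} = \sqrt{\frac{1}{\left(\frac{37}{18} - 1669\right) - 171022} + 705^{2}} = \sqrt{\frac{1}{\left(\frac{37}{18} - 1669\right) - 171022} + 497025} = \sqrt{\frac{1}{- \frac{30005}{18} - 171022} + 497025} = \sqrt{\frac{1}{- \frac{3108401}{18}} + 497025} = \sqrt{- \frac{18}{3108401} + 497025} = \sqrt{\frac{1544953007007}{3108401}} = \frac{3 \sqrt{533592607992618423}}{3108401}$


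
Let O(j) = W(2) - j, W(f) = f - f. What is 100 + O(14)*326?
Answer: -4464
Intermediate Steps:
W(f) = 0
O(j) = -j (O(j) = 0 - j = -j)
100 + O(14)*326 = 100 - 1*14*326 = 100 - 14*326 = 100 - 4564 = -4464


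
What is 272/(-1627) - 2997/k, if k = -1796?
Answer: 4387607/2922092 ≈ 1.5015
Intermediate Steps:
272/(-1627) - 2997/k = 272/(-1627) - 2997/(-1796) = 272*(-1/1627) - 2997*(-1/1796) = -272/1627 + 2997/1796 = 4387607/2922092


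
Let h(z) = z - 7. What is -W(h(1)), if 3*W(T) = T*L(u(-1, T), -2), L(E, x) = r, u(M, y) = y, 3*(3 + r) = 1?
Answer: -16/3 ≈ -5.3333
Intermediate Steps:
r = -8/3 (r = -3 + (1/3)*1 = -3 + 1/3 = -8/3 ≈ -2.6667)
h(z) = -7 + z
L(E, x) = -8/3
W(T) = -8*T/9 (W(T) = (T*(-8/3))/3 = (-8*T/3)/3 = -8*T/9)
-W(h(1)) = -(-8)*(-7 + 1)/9 = -(-8)*(-6)/9 = -1*16/3 = -16/3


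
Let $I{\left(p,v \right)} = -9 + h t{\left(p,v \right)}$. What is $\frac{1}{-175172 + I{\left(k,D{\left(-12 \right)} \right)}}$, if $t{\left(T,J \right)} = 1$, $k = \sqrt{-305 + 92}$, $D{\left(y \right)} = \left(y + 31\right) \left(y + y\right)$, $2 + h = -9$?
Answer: $- \frac{1}{175192} \approx -5.708 \cdot 10^{-6}$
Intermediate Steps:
$h = -11$ ($h = -2 - 9 = -11$)
$D{\left(y \right)} = 2 y \left(31 + y\right)$ ($D{\left(y \right)} = \left(31 + y\right) 2 y = 2 y \left(31 + y\right)$)
$k = i \sqrt{213}$ ($k = \sqrt{-213} = i \sqrt{213} \approx 14.595 i$)
$I{\left(p,v \right)} = -20$ ($I{\left(p,v \right)} = -9 - 11 = -20$)
$\frac{1}{-175172 + I{\left(k,D{\left(-12 \right)} \right)}} = \frac{1}{-175172 - 20} = \frac{1}{-175192} = - \frac{1}{175192}$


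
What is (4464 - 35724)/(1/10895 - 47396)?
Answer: 113525900/172126473 ≈ 0.65955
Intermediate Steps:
(4464 - 35724)/(1/10895 - 47396) = -31260/(1/10895 - 47396) = -31260/(-516379419/10895) = -31260*(-10895/516379419) = 113525900/172126473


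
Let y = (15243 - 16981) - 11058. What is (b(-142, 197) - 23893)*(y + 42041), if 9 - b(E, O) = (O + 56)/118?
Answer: -82428933425/118 ≈ -6.9855e+8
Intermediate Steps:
b(E, O) = 503/59 - O/118 (b(E, O) = 9 - (O + 56)/118 = 9 - (56 + O)/118 = 9 - (28/59 + O/118) = 9 + (-28/59 - O/118) = 503/59 - O/118)
y = -12796 (y = -1738 - 11058 = -12796)
(b(-142, 197) - 23893)*(y + 42041) = ((503/59 - 1/118*197) - 23893)*(-12796 + 42041) = ((503/59 - 197/118) - 23893)*29245 = (809/118 - 23893)*29245 = -2818565/118*29245 = -82428933425/118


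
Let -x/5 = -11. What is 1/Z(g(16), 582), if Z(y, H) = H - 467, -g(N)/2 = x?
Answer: 1/115 ≈ 0.0086956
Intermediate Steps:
x = 55 (x = -5*(-11) = 55)
g(N) = -110 (g(N) = -2*55 = -110)
Z(y, H) = -467 + H
1/Z(g(16), 582) = 1/(-467 + 582) = 1/115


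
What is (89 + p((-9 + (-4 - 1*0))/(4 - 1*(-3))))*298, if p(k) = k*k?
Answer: 1349940/49 ≈ 27550.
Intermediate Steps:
p(k) = k²
(89 + p((-9 + (-4 - 1*0))/(4 - 1*(-3))))*298 = (89 + ((-9 + (-4 - 1*0))/(4 - 1*(-3)))²)*298 = (89 + ((-9 + (-4 + 0))/(4 + 3))²)*298 = (89 + ((-9 - 4)/7)²)*298 = (89 + (-13*⅐)²)*298 = (89 + (-13/7)²)*298 = (89 + 169/49)*298 = (4530/49)*298 = 1349940/49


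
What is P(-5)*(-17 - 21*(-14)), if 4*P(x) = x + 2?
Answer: -831/4 ≈ -207.75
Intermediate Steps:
P(x) = ½ + x/4 (P(x) = (x + 2)/4 = (2 + x)/4 = ½ + x/4)
P(-5)*(-17 - 21*(-14)) = (½ + (¼)*(-5))*(-17 - 21*(-14)) = (½ - 5/4)*(-17 + 294) = -¾*277 = -831/4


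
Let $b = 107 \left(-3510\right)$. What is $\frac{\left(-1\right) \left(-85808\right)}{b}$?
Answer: $- \frac{42904}{187785} \approx -0.22847$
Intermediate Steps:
$b = -375570$
$\frac{\left(-1\right) \left(-85808\right)}{b} = \frac{\left(-1\right) \left(-85808\right)}{-375570} = 85808 \left(- \frac{1}{375570}\right) = - \frac{42904}{187785}$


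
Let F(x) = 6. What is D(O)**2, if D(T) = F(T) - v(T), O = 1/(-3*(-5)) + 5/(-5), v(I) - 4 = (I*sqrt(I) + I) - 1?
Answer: 49471/3375 + 1652*I*sqrt(210)/3375 ≈ 14.658 + 7.0933*I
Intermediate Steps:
v(I) = 3 + I + I**(3/2) (v(I) = 4 + ((I*sqrt(I) + I) - 1) = 4 + ((I**(3/2) + I) - 1) = 4 + ((I + I**(3/2)) - 1) = 4 + (-1 + I + I**(3/2)) = 3 + I + I**(3/2))
O = -14/15 (O = 1/15 + 5*(-1/5) = 1*(1/15) - 1 = 1/15 - 1 = -14/15 ≈ -0.93333)
D(T) = 3 - T - T**(3/2) (D(T) = 6 - (3 + T + T**(3/2)) = 6 + (-3 - T - T**(3/2)) = 3 - T - T**(3/2))
D(O)**2 = (3 - 1*(-14/15) - (-14/15)**(3/2))**2 = (3 + 14/15 - (-14)*I*sqrt(210)/225)**2 = (3 + 14/15 + 14*I*sqrt(210)/225)**2 = (59/15 + 14*I*sqrt(210)/225)**2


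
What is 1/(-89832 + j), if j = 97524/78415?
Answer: -78415/7044078756 ≈ -1.1132e-5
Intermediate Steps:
j = 97524/78415 (j = 97524*(1/78415) = 97524/78415 ≈ 1.2437)
1/(-89832 + j) = 1/(-89832 + 97524/78415) = 1/(-7044078756/78415) = -78415/7044078756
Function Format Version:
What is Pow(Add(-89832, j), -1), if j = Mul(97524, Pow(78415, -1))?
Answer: Rational(-78415, 7044078756) ≈ -1.1132e-5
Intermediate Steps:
j = Rational(97524, 78415) (j = Mul(97524, Rational(1, 78415)) = Rational(97524, 78415) ≈ 1.2437)
Pow(Add(-89832, j), -1) = Pow(Add(-89832, Rational(97524, 78415)), -1) = Pow(Rational(-7044078756, 78415), -1) = Rational(-78415, 7044078756)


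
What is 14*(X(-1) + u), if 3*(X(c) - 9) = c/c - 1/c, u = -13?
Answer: -140/3 ≈ -46.667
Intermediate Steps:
X(c) = 28/3 - 1/(3*c) (X(c) = 9 + (c/c - 1/c)/3 = 9 + (1 - 1/c)/3 = 9 + (1/3 - 1/(3*c)) = 28/3 - 1/(3*c))
14*(X(-1) + u) = 14*((1/3)*(-1 + 28*(-1))/(-1) - 13) = 14*((1/3)*(-1)*(-1 - 28) - 13) = 14*((1/3)*(-1)*(-29) - 13) = 14*(29/3 - 13) = 14*(-10/3) = -140/3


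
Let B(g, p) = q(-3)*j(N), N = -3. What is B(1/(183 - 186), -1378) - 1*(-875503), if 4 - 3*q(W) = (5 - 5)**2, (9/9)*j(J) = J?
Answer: 875499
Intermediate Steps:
j(J) = J
q(W) = 4/3 (q(W) = 4/3 - (5 - 5)**2/3 = 4/3 - 1/3*0**2 = 4/3 - 1/3*0 = 4/3 + 0 = 4/3)
B(g, p) = -4 (B(g, p) = (4/3)*(-3) = -4)
B(1/(183 - 186), -1378) - 1*(-875503) = -4 - 1*(-875503) = -4 + 875503 = 875499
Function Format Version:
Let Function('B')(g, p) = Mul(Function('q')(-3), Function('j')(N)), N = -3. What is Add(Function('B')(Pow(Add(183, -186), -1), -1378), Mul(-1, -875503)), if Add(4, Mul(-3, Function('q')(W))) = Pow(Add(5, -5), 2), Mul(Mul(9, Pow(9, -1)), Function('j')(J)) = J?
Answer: 875499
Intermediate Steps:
Function('j')(J) = J
Function('q')(W) = Rational(4, 3) (Function('q')(W) = Add(Rational(4, 3), Mul(Rational(-1, 3), Pow(Add(5, -5), 2))) = Add(Rational(4, 3), Mul(Rational(-1, 3), Pow(0, 2))) = Add(Rational(4, 3), Mul(Rational(-1, 3), 0)) = Add(Rational(4, 3), 0) = Rational(4, 3))
Function('B')(g, p) = -4 (Function('B')(g, p) = Mul(Rational(4, 3), -3) = -4)
Add(Function('B')(Pow(Add(183, -186), -1), -1378), Mul(-1, -875503)) = Add(-4, Mul(-1, -875503)) = Add(-4, 875503) = 875499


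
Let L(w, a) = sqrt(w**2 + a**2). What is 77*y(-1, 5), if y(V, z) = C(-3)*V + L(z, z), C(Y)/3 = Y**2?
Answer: -2079 + 385*sqrt(2) ≈ -1534.5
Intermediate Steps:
C(Y) = 3*Y**2
L(w, a) = sqrt(a**2 + w**2)
y(V, z) = 27*V + sqrt(2)*sqrt(z**2) (y(V, z) = (3*(-3)**2)*V + sqrt(z**2 + z**2) = (3*9)*V + sqrt(2*z**2) = 27*V + sqrt(2)*sqrt(z**2))
77*y(-1, 5) = 77*(27*(-1) + sqrt(2)*sqrt(5**2)) = 77*(-27 + sqrt(2)*sqrt(25)) = 77*(-27 + sqrt(2)*5) = 77*(-27 + 5*sqrt(2)) = -2079 + 385*sqrt(2)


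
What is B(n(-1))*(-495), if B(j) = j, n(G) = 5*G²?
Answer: -2475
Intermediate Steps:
B(n(-1))*(-495) = (5*(-1)²)*(-495) = (5*1)*(-495) = 5*(-495) = -2475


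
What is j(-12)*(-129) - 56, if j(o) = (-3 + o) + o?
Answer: 3427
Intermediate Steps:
j(o) = -3 + 2*o
j(-12)*(-129) - 56 = (-3 + 2*(-12))*(-129) - 56 = (-3 - 24)*(-129) - 56 = -27*(-129) - 56 = 3483 - 56 = 3427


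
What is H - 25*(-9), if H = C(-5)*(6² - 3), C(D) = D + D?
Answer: -105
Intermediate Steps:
C(D) = 2*D
H = -330 (H = (2*(-5))*(6² - 3) = -10*(36 - 3) = -10*33 = -330)
H - 25*(-9) = -330 - 25*(-9) = -330 + 225 = -105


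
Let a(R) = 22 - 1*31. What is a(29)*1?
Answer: -9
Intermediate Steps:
a(R) = -9 (a(R) = 22 - 31 = -9)
a(29)*1 = -9*1 = -9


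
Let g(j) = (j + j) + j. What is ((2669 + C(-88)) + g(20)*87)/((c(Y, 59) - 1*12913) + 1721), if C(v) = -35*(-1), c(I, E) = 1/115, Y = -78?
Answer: -911260/1287079 ≈ -0.70801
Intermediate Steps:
c(I, E) = 1/115
g(j) = 3*j (g(j) = 2*j + j = 3*j)
C(v) = 35
((2669 + C(-88)) + g(20)*87)/((c(Y, 59) - 1*12913) + 1721) = ((2669 + 35) + (3*20)*87)/((1/115 - 1*12913) + 1721) = (2704 + 60*87)/((1/115 - 12913) + 1721) = (2704 + 5220)/(-1484994/115 + 1721) = 7924/(-1287079/115) = 7924*(-115/1287079) = -911260/1287079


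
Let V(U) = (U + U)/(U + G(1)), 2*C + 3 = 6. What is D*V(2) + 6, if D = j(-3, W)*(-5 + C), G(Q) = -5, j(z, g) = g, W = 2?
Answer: 46/3 ≈ 15.333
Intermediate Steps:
C = 3/2 (C = -3/2 + (½)*6 = -3/2 + 3 = 3/2 ≈ 1.5000)
D = -7 (D = 2*(-5 + 3/2) = 2*(-7/2) = -7)
V(U) = 2*U/(-5 + U) (V(U) = (U + U)/(U - 5) = (2*U)/(-5 + U) = 2*U/(-5 + U))
D*V(2) + 6 = -14*2/(-5 + 2) + 6 = -14*2/(-3) + 6 = -14*2*(-1)/3 + 6 = -7*(-4/3) + 6 = 28/3 + 6 = 46/3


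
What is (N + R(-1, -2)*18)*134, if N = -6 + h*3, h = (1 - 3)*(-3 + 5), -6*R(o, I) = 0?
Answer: -2412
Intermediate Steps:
R(o, I) = 0 (R(o, I) = -⅙*0 = 0)
h = -4 (h = -2*2 = -4)
N = -18 (N = -6 - 4*3 = -6 - 12 = -18)
(N + R(-1, -2)*18)*134 = (-18 + 0*18)*134 = (-18 + 0)*134 = -18*134 = -2412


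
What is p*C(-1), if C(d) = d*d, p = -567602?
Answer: -567602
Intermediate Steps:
C(d) = d²
p*C(-1) = -567602*(-1)² = -567602*1 = -567602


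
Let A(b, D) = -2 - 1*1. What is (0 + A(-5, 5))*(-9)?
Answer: 27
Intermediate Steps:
A(b, D) = -3 (A(b, D) = -2 - 1 = -3)
(0 + A(-5, 5))*(-9) = (0 - 3)*(-9) = -3*(-9) = 27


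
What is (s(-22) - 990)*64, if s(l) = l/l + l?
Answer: -64704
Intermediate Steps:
s(l) = 1 + l
(s(-22) - 990)*64 = ((1 - 22) - 990)*64 = (-21 - 990)*64 = -1011*64 = -64704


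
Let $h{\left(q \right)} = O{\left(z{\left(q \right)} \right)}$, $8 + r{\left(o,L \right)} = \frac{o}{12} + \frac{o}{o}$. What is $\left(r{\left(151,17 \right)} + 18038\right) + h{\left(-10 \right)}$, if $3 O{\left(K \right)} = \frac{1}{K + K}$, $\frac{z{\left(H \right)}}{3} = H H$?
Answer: $\frac{32478451}{1800} \approx 18044.0$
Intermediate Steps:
$z{\left(H \right)} = 3 H^{2}$ ($z{\left(H \right)} = 3 H H = 3 H^{2}$)
$r{\left(o,L \right)} = -7 + \frac{o}{12}$ ($r{\left(o,L \right)} = -8 + \left(\frac{o}{12} + \frac{o}{o}\right) = -8 + \left(o \frac{1}{12} + 1\right) = -8 + \left(\frac{o}{12} + 1\right) = -8 + \left(1 + \frac{o}{12}\right) = -7 + \frac{o}{12}$)
$O{\left(K \right)} = \frac{1}{6 K}$ ($O{\left(K \right)} = \frac{1}{3 \left(K + K\right)} = \frac{1}{3 \cdot 2 K} = \frac{\frac{1}{2} \frac{1}{K}}{3} = \frac{1}{6 K}$)
$h{\left(q \right)} = \frac{1}{18 q^{2}}$ ($h{\left(q \right)} = \frac{1}{6 \cdot 3 q^{2}} = \frac{\frac{1}{3} \frac{1}{q^{2}}}{6} = \frac{1}{18 q^{2}}$)
$\left(r{\left(151,17 \right)} + 18038\right) + h{\left(-10 \right)} = \left(\left(-7 + \frac{1}{12} \cdot 151\right) + 18038\right) + \frac{1}{18 \cdot 100} = \left(\left(-7 + \frac{151}{12}\right) + 18038\right) + \frac{1}{18} \cdot \frac{1}{100} = \left(\frac{67}{12} + 18038\right) + \frac{1}{1800} = \frac{216523}{12} + \frac{1}{1800} = \frac{32478451}{1800}$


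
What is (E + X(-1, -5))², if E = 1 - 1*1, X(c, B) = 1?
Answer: 1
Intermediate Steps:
E = 0 (E = 1 - 1 = 0)
(E + X(-1, -5))² = (0 + 1)² = 1² = 1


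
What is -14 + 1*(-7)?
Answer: -21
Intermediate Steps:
-14 + 1*(-7) = -14 - 7 = -21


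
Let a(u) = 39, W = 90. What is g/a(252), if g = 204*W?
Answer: 6120/13 ≈ 470.77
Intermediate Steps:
g = 18360 (g = 204*90 = 18360)
g/a(252) = 18360/39 = 18360*(1/39) = 6120/13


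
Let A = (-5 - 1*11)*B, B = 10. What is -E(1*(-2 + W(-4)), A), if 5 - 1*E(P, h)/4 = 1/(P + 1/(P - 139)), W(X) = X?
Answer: -18000/871 ≈ -20.666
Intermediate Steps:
A = -160 (A = (-5 - 1*11)*10 = (-5 - 11)*10 = -16*10 = -160)
E(P, h) = 20 - 4/(P + 1/(-139 + P)) (E(P, h) = 20 - 4/(P + 1/(P - 139)) = 20 - 4/(P + 1/(-139 + P)))
-E(1*(-2 + W(-4)), A) = -4*(144 - 696*(-2 - 4) + 5*(1*(-2 - 4))²)/(1 + (1*(-2 - 4))² - 139*(-2 - 4)) = -4*(144 - 696*(-6) + 5*(1*(-6))²)/(1 + (1*(-6))² - 139*(-6)) = -4*(144 - 696*(-6) + 5*(-6)²)/(1 + (-6)² - 139*(-6)) = -4*(144 + 4176 + 5*36)/(1 + 36 + 834) = -4*(144 + 4176 + 180)/871 = -4*4500/871 = -1*18000/871 = -18000/871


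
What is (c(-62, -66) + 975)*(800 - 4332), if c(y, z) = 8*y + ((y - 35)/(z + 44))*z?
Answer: -664016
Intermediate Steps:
c(y, z) = 8*y + z*(-35 + y)/(44 + z) (c(y, z) = 8*y + ((-35 + y)/(44 + z))*z = 8*y + z*(-35 + y)/(44 + z))
(c(-62, -66) + 975)*(800 - 4332) = ((-35*(-66) + 352*(-62) + 9*(-62)*(-66))/(44 - 66) + 975)*(800 - 4332) = ((2310 - 21824 + 36828)/(-22) + 975)*(-3532) = (-1/22*17314 + 975)*(-3532) = (-787 + 975)*(-3532) = 188*(-3532) = -664016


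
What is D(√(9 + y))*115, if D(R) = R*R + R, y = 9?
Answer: 2070 + 345*√2 ≈ 2557.9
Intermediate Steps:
D(R) = R + R² (D(R) = R² + R = R + R²)
D(√(9 + y))*115 = (√(9 + 9)*(1 + √(9 + 9)))*115 = (√18*(1 + √18))*115 = ((3*√2)*(1 + 3*√2))*115 = (3*√2*(1 + 3*√2))*115 = 345*√2*(1 + 3*√2)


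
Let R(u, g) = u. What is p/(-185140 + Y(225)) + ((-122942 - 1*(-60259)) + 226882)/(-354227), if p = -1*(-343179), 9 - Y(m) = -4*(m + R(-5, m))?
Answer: -50605699194/21755559659 ≈ -2.3261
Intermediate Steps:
Y(m) = -11 + 4*m (Y(m) = 9 - (-4)*(m - 5) = 9 - (-4)*(-5 + m) = 9 - (20 - 4*m) = 9 + (-20 + 4*m) = -11 + 4*m)
p = 343179
p/(-185140 + Y(225)) + ((-122942 - 1*(-60259)) + 226882)/(-354227) = 343179/(-185140 + (-11 + 4*225)) + ((-122942 - 1*(-60259)) + 226882)/(-354227) = 343179/(-185140 + (-11 + 900)) + ((-122942 + 60259) + 226882)*(-1/354227) = 343179/(-185140 + 889) + (-62683 + 226882)*(-1/354227) = 343179/(-184251) + 164199*(-1/354227) = 343179*(-1/184251) - 164199/354227 = -114393/61417 - 164199/354227 = -50605699194/21755559659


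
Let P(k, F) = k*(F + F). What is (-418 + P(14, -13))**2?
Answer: 611524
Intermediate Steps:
P(k, F) = 2*F*k (P(k, F) = k*(2*F) = 2*F*k)
(-418 + P(14, -13))**2 = (-418 + 2*(-13)*14)**2 = (-418 - 364)**2 = (-782)**2 = 611524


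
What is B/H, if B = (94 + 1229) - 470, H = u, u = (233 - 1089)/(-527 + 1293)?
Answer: -326699/428 ≈ -763.32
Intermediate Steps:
u = -428/383 (u = -856/766 = -856*1/766 = -428/383 ≈ -1.1175)
H = -428/383 ≈ -1.1175
B = 853 (B = 1323 - 470 = 853)
B/H = 853/(-428/383) = 853*(-383/428) = -326699/428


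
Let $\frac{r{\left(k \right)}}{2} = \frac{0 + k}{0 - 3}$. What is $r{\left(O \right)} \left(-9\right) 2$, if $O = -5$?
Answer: $-60$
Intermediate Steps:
$r{\left(k \right)} = - \frac{2 k}{3}$ ($r{\left(k \right)} = 2 \frac{0 + k}{0 - 3} = 2 \frac{k}{-3} = 2 k \left(- \frac{1}{3}\right) = 2 \left(- \frac{k}{3}\right) = - \frac{2 k}{3}$)
$r{\left(O \right)} \left(-9\right) 2 = \left(- \frac{2}{3}\right) \left(-5\right) \left(-9\right) 2 = \frac{10}{3} \left(-9\right) 2 = \left(-30\right) 2 = -60$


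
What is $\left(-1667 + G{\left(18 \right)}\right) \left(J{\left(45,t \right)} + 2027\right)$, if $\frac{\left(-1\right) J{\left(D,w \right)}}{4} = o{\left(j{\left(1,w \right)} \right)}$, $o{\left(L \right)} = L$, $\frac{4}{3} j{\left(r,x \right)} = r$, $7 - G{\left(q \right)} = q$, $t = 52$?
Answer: $-3396272$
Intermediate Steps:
$G{\left(q \right)} = 7 - q$
$j{\left(r,x \right)} = \frac{3 r}{4}$
$J{\left(D,w \right)} = -3$ ($J{\left(D,w \right)} = - 4 \cdot \frac{3}{4} \cdot 1 = \left(-4\right) \frac{3}{4} = -3$)
$\left(-1667 + G{\left(18 \right)}\right) \left(J{\left(45,t \right)} + 2027\right) = \left(-1667 + \left(7 - 18\right)\right) \left(-3 + 2027\right) = \left(-1667 + \left(7 - 18\right)\right) 2024 = \left(-1667 - 11\right) 2024 = \left(-1678\right) 2024 = -3396272$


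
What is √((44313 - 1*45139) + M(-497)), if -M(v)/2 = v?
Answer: 2*√42 ≈ 12.961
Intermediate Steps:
M(v) = -2*v
√((44313 - 1*45139) + M(-497)) = √((44313 - 1*45139) - 2*(-497)) = √((44313 - 45139) + 994) = √(-826 + 994) = √168 = 2*√42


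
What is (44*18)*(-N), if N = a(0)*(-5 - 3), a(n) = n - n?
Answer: 0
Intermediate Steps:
a(n) = 0
N = 0 (N = 0*(-5 - 3) = 0*(-8) = 0)
(44*18)*(-N) = (44*18)*(-1*0) = 792*0 = 0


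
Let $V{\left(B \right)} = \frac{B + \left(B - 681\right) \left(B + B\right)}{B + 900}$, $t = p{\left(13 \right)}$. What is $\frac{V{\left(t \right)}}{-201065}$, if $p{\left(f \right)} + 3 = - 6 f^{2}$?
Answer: $\frac{76727}{522769} \approx 0.14677$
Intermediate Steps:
$p{\left(f \right)} = -3 - 6 f^{2}$
$t = -1017$ ($t = -3 - 6 \cdot 13^{2} = -3 - 1014 = -1017$)
$V{\left(B \right)} = \frac{B + 2 B \left(-681 + B\right)}{900 + B}$ ($V{\left(B \right)} = \frac{B + \left(-681 + B\right) 2 B}{900 + B} = \frac{B + 2 B \left(-681 + B\right)}{900 + B}$)
$\frac{V{\left(t \right)}}{-201065} = \frac{\left(-1017\right) \frac{1}{900 - 1017} \left(-1361 + 2 \left(-1017\right)\right)}{-201065} = - \frac{1017 \left(-1361 - 2034\right)}{-117} \left(- \frac{1}{201065}\right) = \left(-1017\right) \left(- \frac{1}{117}\right) \left(-3395\right) \left(- \frac{1}{201065}\right) = \left(- \frac{383635}{13}\right) \left(- \frac{1}{201065}\right) = \frac{76727}{522769}$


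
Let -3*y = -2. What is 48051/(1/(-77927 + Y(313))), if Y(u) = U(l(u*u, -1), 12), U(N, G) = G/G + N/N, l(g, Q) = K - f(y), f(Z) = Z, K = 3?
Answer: -3744374175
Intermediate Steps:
y = ⅔ (y = -⅓*(-2) = ⅔ ≈ 0.66667)
l(g, Q) = 7/3 (l(g, Q) = 3 - 1*⅔ = 3 - ⅔ = 7/3)
U(N, G) = 2 (U(N, G) = 1 + 1 = 2)
Y(u) = 2
48051/(1/(-77927 + Y(313))) = 48051/(1/(-77927 + 2)) = 48051/(1/(-77925)) = 48051/(-1/77925) = 48051*(-77925) = -3744374175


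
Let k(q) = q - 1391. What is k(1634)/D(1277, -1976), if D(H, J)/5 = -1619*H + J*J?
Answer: 81/3061855 ≈ 2.6455e-5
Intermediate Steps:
k(q) = -1391 + q
D(H, J) = -8095*H + 5*J**2 (D(H, J) = 5*(-1619*H + J*J) = 5*(-1619*H + J**2) = 5*(J**2 - 1619*H) = -8095*H + 5*J**2)
k(1634)/D(1277, -1976) = (-1391 + 1634)/(-8095*1277 + 5*(-1976)**2) = 243/(-10337315 + 5*3904576) = 243/(-10337315 + 19522880) = 243/9185565 = 243*(1/9185565) = 81/3061855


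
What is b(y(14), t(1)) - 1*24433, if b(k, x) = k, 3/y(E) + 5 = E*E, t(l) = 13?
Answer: -4666700/191 ≈ -24433.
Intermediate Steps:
y(E) = 3/(-5 + E²) (y(E) = 3/(-5 + E*E) = 3/(-5 + E²))
b(y(14), t(1)) - 1*24433 = 3/(-5 + 14²) - 1*24433 = 3/(-5 + 196) - 24433 = 3/191 - 24433 = -4666700/191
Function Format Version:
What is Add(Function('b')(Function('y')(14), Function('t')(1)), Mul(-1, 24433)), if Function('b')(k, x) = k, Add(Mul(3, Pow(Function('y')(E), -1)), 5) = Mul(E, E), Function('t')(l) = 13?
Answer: Rational(-4666700, 191) ≈ -24433.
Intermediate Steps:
Function('y')(E) = Mul(3, Pow(Add(-5, Pow(E, 2)), -1)) (Function('y')(E) = Mul(3, Pow(Add(-5, Mul(E, E)), -1)) = Mul(3, Pow(Add(-5, Pow(E, 2)), -1)))
Add(Function('b')(Function('y')(14), Function('t')(1)), Mul(-1, 24433)) = Add(Mul(3, Pow(Add(-5, Pow(14, 2)), -1)), Mul(-1, 24433)) = Add(Mul(3, Pow(Add(-5, 196), -1)), -24433) = Add(Mul(3, Pow(191, -1)), -24433) = Add(Mul(3, Rational(1, 191)), -24433) = Add(Rational(3, 191), -24433) = Rational(-4666700, 191)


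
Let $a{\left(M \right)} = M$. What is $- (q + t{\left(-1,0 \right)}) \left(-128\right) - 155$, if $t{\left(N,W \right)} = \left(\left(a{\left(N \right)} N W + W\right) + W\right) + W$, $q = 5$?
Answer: $485$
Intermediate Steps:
$t{\left(N,W \right)} = 3 W + W N^{2}$ ($t{\left(N,W \right)} = \left(\left(N N W + W\right) + W\right) + W = \left(\left(N^{2} W + W\right) + W\right) + W = \left(\left(W N^{2} + W\right) + W\right) + W = \left(\left(W + W N^{2}\right) + W\right) + W = \left(2 W + W N^{2}\right) + W = 3 W + W N^{2}$)
$- (q + t{\left(-1,0 \right)}) \left(-128\right) - 155 = - (5 + 0 \left(3 + \left(-1\right)^{2}\right)) \left(-128\right) - 155 = - (5 + 0 \left(3 + 1\right)) \left(-128\right) - 155 = - (5 + 0 \cdot 4) \left(-128\right) - 155 = - (5 + 0) \left(-128\right) - 155 = \left(-1\right) 5 \left(-128\right) - 155 = \left(-5\right) \left(-128\right) - 155 = 640 - 155 = 485$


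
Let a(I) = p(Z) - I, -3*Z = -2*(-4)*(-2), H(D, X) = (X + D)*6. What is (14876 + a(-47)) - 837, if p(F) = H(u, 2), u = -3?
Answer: 14080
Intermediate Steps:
H(D, X) = 6*D + 6*X (H(D, X) = (D + X)*6 = 6*D + 6*X)
Z = 16/3 (Z = -(-2*(-4))*(-2)/3 = -8*(-2)/3 = -⅓*(-16) = 16/3 ≈ 5.3333)
p(F) = -6 (p(F) = 6*(-3) + 6*2 = -18 + 12 = -6)
a(I) = -6 - I
(14876 + a(-47)) - 837 = (14876 + (-6 - 1*(-47))) - 837 = (14876 + (-6 + 47)) - 837 = (14876 + 41) - 837 = 14917 - 837 = 14080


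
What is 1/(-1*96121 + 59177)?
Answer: -1/36944 ≈ -2.7068e-5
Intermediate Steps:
1/(-1*96121 + 59177) = 1/(-96121 + 59177) = 1/(-36944) = -1/36944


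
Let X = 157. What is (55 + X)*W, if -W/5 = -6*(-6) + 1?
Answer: -39220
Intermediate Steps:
W = -185 (W = -5*(-6*(-6) + 1) = -5*(36 + 1) = -5*37 = -185)
(55 + X)*W = (55 + 157)*(-185) = 212*(-185) = -39220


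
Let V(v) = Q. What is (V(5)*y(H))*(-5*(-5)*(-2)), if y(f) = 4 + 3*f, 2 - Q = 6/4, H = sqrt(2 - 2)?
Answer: -100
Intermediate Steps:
H = 0 (H = sqrt(0) = 0)
Q = 1/2 (Q = 2 - 6/4 = 2 - 1*3/2 = 2 - 3/2 = 1/2 ≈ 0.50000)
V(v) = 1/2
(V(5)*y(H))*(-5*(-5)*(-2)) = ((4 + 3*0)/2)*(-5*(-5)*(-2)) = ((4 + 0)/2)*(25*(-2)) = ((1/2)*4)*(-50) = 2*(-50) = -100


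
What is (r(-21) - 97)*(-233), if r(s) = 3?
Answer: 21902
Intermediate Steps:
(r(-21) - 97)*(-233) = (3 - 97)*(-233) = -94*(-233) = 21902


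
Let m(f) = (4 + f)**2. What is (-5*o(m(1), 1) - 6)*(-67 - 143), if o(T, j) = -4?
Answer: -2940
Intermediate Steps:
(-5*o(m(1), 1) - 6)*(-67 - 143) = (-5*(-4) - 6)*(-67 - 143) = (20 - 6)*(-210) = 14*(-210) = -2940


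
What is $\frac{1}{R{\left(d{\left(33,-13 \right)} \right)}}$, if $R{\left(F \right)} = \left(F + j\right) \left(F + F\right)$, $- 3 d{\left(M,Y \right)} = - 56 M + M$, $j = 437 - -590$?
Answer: $\frac{1}{1974720} \approx 5.064 \cdot 10^{-7}$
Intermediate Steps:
$j = 1027$ ($j = 437 + 590 = 1027$)
$d{\left(M,Y \right)} = \frac{55 M}{3}$ ($d{\left(M,Y \right)} = - \frac{- 56 M + M}{3} = - \frac{\left(-55\right) M}{3} = \frac{55 M}{3}$)
$R{\left(F \right)} = 2 F \left(1027 + F\right)$ ($R{\left(F \right)} = \left(F + 1027\right) \left(F + F\right) = \left(1027 + F\right) 2 F = 2 F \left(1027 + F\right)$)
$\frac{1}{R{\left(d{\left(33,-13 \right)} \right)}} = \frac{1}{2 \cdot \frac{55}{3} \cdot 33 \left(1027 + \frac{55}{3} \cdot 33\right)} = \frac{1}{2 \cdot 605 \left(1027 + 605\right)} = \frac{1}{2 \cdot 605 \cdot 1632} = \frac{1}{1974720}$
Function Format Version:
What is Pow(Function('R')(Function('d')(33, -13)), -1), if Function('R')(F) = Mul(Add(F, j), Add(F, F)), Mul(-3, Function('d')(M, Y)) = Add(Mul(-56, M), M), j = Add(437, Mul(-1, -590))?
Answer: Rational(1, 1974720) ≈ 5.0640e-7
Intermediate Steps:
j = 1027 (j = Add(437, 590) = 1027)
Function('d')(M, Y) = Mul(Rational(55, 3), M) (Function('d')(M, Y) = Mul(Rational(-1, 3), Add(Mul(-56, M), M)) = Mul(Rational(-1, 3), Mul(-55, M)) = Mul(Rational(55, 3), M))
Function('R')(F) = Mul(2, F, Add(1027, F)) (Function('R')(F) = Mul(Add(F, 1027), Add(F, F)) = Mul(Add(1027, F), Mul(2, F)) = Mul(2, F, Add(1027, F)))
Pow(Function('R')(Function('d')(33, -13)), -1) = Pow(Mul(2, Mul(Rational(55, 3), 33), Add(1027, Mul(Rational(55, 3), 33))), -1) = Pow(Mul(2, 605, Add(1027, 605)), -1) = Pow(Mul(2, 605, 1632), -1) = Pow(1974720, -1) = Rational(1, 1974720)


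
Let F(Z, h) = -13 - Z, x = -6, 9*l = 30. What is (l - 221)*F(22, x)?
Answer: 22855/3 ≈ 7618.3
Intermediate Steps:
l = 10/3 (l = (⅑)*30 = 10/3 ≈ 3.3333)
(l - 221)*F(22, x) = (10/3 - 221)*(-13 - 1*22) = -653*(-13 - 22)/3 = -653/3*(-35) = 22855/3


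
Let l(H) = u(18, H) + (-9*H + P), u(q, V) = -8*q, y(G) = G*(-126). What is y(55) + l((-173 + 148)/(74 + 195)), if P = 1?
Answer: -1902412/269 ≈ -7072.2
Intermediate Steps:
y(G) = -126*G
l(H) = -143 - 9*H (l(H) = -8*18 + (-9*H + 1) = -144 + (1 - 9*H) = -143 - 9*H)
y(55) + l((-173 + 148)/(74 + 195)) = -126*55 + (-143 - 9*(-173 + 148)/(74 + 195)) = -6930 + (-143 - (-225)/269) = -6930 + (-143 - 9*(-25/269)) = -6930 + (-143 + 225/269) = -6930 - 38242/269 = -1902412/269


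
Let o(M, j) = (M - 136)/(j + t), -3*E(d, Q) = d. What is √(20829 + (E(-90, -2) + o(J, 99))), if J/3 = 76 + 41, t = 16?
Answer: 10*√110354/23 ≈ 144.43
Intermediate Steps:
E(d, Q) = -d/3
J = 351 (J = 3*(76 + 41) = 3*117 = 351)
o(M, j) = (-136 + M)/(16 + j) (o(M, j) = (M - 136)/(j + 16) = (-136 + M)/(16 + j))
√(20829 + (E(-90, -2) + o(J, 99))) = √(20829 + (-⅓*(-90) + (-136 + 351)/(16 + 99))) = √(20829 + (30 + 215/115)) = √(20829 + (30 + (1/115)*215)) = √(20829 + (30 + 43/23)) = √(20829 + 733/23) = √(479800/23) = 10*√110354/23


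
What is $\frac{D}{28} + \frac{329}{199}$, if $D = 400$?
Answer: $\frac{22203}{1393} \approx 15.939$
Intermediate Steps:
$\frac{D}{28} + \frac{329}{199} = \frac{400}{28} + \frac{329}{199} = 400 \cdot \frac{1}{28} + 329 \cdot \frac{1}{199} = \frac{100}{7} + \frac{329}{199} = \frac{22203}{1393}$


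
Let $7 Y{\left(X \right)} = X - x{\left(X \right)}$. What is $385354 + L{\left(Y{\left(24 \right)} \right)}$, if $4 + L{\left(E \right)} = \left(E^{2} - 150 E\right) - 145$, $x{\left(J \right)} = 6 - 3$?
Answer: $384764$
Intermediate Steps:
$x{\left(J \right)} = 3$ ($x{\left(J \right)} = 6 - 3 = 3$)
$Y{\left(X \right)} = - \frac{3}{7} + \frac{X}{7}$ ($Y{\left(X \right)} = \frac{X - 3}{7} = \frac{-3 + X}{7} = - \frac{3}{7} + \frac{X}{7}$)
$L{\left(E \right)} = -149 + E^{2} - 150 E$ ($L{\left(E \right)} = -4 - \left(145 - E^{2} + 150 E\right) = -149 + E^{2} - 150 E$)
$385354 + L{\left(Y{\left(24 \right)} \right)} = 385354 - \left(149 - \left(- \frac{3}{7} + \frac{1}{7} \cdot 24\right)^{2} + 150 \left(- \frac{3}{7} + \frac{1}{7} \cdot 24\right)\right) = 385354 - \left(149 - \left(- \frac{3}{7} + \frac{24}{7}\right)^{2} + 150 \left(- \frac{3}{7} + \frac{24}{7}\right)\right) = 385354 - \left(599 - 9\right) = 385354 - 590 = 384764$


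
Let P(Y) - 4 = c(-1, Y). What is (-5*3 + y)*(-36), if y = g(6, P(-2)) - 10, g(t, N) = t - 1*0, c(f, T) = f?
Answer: 684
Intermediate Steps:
P(Y) = 3 (P(Y) = 4 - 1 = 3)
g(t, N) = t (g(t, N) = t + 0 = t)
y = -4 (y = 6 - 10 = -4)
(-5*3 + y)*(-36) = (-5*3 - 4)*(-36) = (-15 - 4)*(-36) = -19*(-36) = 684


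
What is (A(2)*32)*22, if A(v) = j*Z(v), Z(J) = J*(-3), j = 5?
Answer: -21120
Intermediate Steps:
Z(J) = -3*J
A(v) = -15*v (A(v) = 5*(-3*v) = -15*v)
(A(2)*32)*22 = (-15*2*32)*22 = -30*32*22 = -960*22 = -21120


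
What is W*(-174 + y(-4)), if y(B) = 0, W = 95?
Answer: -16530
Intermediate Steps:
W*(-174 + y(-4)) = 95*(-174 + 0) = 95*(-174) = -16530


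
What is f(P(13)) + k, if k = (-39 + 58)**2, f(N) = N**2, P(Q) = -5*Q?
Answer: 4586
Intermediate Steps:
k = 361 (k = 19**2 = 361)
f(P(13)) + k = (-5*13)**2 + 361 = (-65)**2 + 361 = 4225 + 361 = 4586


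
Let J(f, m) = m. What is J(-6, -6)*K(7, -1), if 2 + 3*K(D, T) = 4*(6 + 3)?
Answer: -68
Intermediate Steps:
K(D, T) = 34/3 (K(D, T) = -⅔ + (4*(6 + 3))/3 = -⅔ + (4*9)/3 = -⅔ + (⅓)*36 = -⅔ + 12 = 34/3)
J(-6, -6)*K(7, -1) = -6*34/3 = -68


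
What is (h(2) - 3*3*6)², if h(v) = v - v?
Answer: 2916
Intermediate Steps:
h(v) = 0
(h(2) - 3*3*6)² = (0 - 3*3*6)² = (0 - 9*6)² = (0 - 54)² = (-54)² = 2916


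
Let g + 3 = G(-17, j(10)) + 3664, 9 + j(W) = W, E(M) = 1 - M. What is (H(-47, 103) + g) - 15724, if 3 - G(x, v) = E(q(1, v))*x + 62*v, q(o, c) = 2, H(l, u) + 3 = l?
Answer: -12189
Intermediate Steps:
H(l, u) = -3 + l
j(W) = -9 + W
G(x, v) = 3 + x - 62*v (G(x, v) = 3 - ((1 - 1*2)*x + 62*v) = 3 - ((1 - 2)*x + 62*v) = 3 - (-x + 62*v) = 3 + (x - 62*v) = 3 + x - 62*v)
g = 3585 (g = -3 + ((3 - 17 - 62*(-9 + 10)) + 3664) = -3 + ((3 - 17 - 62*1) + 3664) = -3 + ((3 - 17 - 62) + 3664) = -3 + (-76 + 3664) = -3 + 3588 = 3585)
(H(-47, 103) + g) - 15724 = ((-3 - 47) + 3585) - 15724 = (-50 + 3585) - 15724 = 3535 - 15724 = -12189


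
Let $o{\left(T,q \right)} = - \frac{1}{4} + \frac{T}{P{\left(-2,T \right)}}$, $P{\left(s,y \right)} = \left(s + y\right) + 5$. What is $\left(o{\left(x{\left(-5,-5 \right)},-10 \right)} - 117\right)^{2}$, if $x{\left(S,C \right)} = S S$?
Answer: $\frac{2653641}{196} \approx 13539.0$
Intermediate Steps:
$x{\left(S,C \right)} = S^{2}$
$P{\left(s,y \right)} = 5 + s + y$
$o{\left(T,q \right)} = - \frac{1}{4} + \frac{T}{3 + T}$ ($o{\left(T,q \right)} = - \frac{1}{4} + \frac{T}{5 - 2 + T} = \left(-1\right) \frac{1}{4} + \frac{T}{3 + T} = - \frac{1}{4} + \frac{T}{3 + T}$)
$\left(o{\left(x{\left(-5,-5 \right)},-10 \right)} - 117\right)^{2} = \left(\frac{3 \left(-1 + \left(-5\right)^{2}\right)}{4 \left(3 + \left(-5\right)^{2}\right)} - 117\right)^{2} = \left(\frac{3 \left(-1 + 25\right)}{4 \left(3 + 25\right)} - 117\right)^{2} = \left(\frac{3}{4} \cdot \frac{1}{28} \cdot 24 - 117\right)^{2} = \left(\frac{9}{14} - 117\right)^{2} = \left(- \frac{1629}{14}\right)^{2} = \frac{2653641}{196}$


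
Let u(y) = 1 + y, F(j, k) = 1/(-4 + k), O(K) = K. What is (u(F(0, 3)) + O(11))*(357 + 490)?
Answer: 9317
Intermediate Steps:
(u(F(0, 3)) + O(11))*(357 + 490) = ((1 + 1/(-4 + 3)) + 11)*(357 + 490) = ((1 + 1/(-1)) + 11)*847 = ((1 - 1) + 11)*847 = (0 + 11)*847 = 11*847 = 9317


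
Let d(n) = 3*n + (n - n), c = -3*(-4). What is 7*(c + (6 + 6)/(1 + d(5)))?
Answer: 357/4 ≈ 89.250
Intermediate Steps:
c = 12
d(n) = 3*n (d(n) = 3*n + 0 = 3*n)
7*(c + (6 + 6)/(1 + d(5))) = 7*(12 + (6 + 6)/(1 + 3*5)) = 7*(12 + 12/(1 + 15)) = 7*(12 + 12/16) = 7*(12 + 12*(1/16)) = 7*(12 + ¾) = 7*(51/4) = 357/4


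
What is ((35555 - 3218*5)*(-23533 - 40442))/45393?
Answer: -415091125/15131 ≈ -27433.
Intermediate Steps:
((35555 - 3218*5)*(-23533 - 40442))/45393 = ((35555 - 16090)*(-63975))*(1/45393) = (19465*(-63975))*(1/45393) = -1245273375*1/45393 = -415091125/15131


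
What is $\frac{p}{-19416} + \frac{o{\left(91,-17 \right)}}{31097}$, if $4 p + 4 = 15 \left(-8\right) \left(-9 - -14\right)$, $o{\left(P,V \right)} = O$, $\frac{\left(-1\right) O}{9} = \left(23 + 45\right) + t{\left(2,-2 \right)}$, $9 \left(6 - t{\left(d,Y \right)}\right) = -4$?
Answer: $- \frac{8313073}{603779352} \approx -0.013768$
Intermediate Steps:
$t{\left(d,Y \right)} = \frac{58}{9}$ ($t{\left(d,Y \right)} = 6 - - \frac{4}{9} = 6 + \frac{4}{9} = \frac{58}{9}$)
$O = -670$ ($O = - 9 \left(\left(23 + 45\right) + \frac{58}{9}\right) = - 9 \left(68 + \frac{58}{9}\right) = \left(-9\right) \frac{670}{9} = -670$)
$o{\left(P,V \right)} = -670$
$p = -151$ ($p = -1 + \frac{15 \left(-8\right) \left(-9 - -14\right)}{4} = -1 + \frac{\left(-120\right) \left(-9 + 14\right)}{4} = -1 + \frac{\left(-120\right) 5}{4} = -1 + \frac{1}{4} \left(-600\right) = -1 - 150 = -151$)
$\frac{p}{-19416} + \frac{o{\left(91,-17 \right)}}{31097} = - \frac{151}{-19416} - \frac{670}{31097} = \left(-151\right) \left(- \frac{1}{19416}\right) - \frac{670}{31097} = \frac{151}{19416} - \frac{670}{31097} = - \frac{8313073}{603779352}$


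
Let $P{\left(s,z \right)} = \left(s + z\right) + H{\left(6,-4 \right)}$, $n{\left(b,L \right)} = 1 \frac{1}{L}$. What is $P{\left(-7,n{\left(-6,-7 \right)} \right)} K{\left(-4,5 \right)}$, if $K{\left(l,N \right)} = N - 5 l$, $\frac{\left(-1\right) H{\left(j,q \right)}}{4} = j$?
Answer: $- \frac{5450}{7} \approx -778.57$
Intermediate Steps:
$H{\left(j,q \right)} = - 4 j$
$n{\left(b,L \right)} = \frac{1}{L}$
$P{\left(s,z \right)} = -24 + s + z$ ($P{\left(s,z \right)} = \left(s + z\right) - 24 = -24 + s + z$)
$P{\left(-7,n{\left(-6,-7 \right)} \right)} K{\left(-4,5 \right)} = \left(-24 - 7 + \frac{1}{-7}\right) \left(5 - -20\right) = \left(-24 - 7 - \frac{1}{7}\right) \left(5 + 20\right) = \left(- \frac{218}{7}\right) 25 = - \frac{5450}{7}$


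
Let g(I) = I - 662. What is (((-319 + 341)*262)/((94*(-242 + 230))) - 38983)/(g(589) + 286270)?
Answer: -10994647/80707554 ≈ -0.13623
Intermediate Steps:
g(I) = -662 + I
(((-319 + 341)*262)/((94*(-242 + 230))) - 38983)/(g(589) + 286270) = (((-319 + 341)*262)/((94*(-242 + 230))) - 38983)/((-662 + 589) + 286270) = ((22*262)/((94*(-12))) - 38983)/(-73 + 286270) = (5764/(-1128) - 38983)/286197 = (5764*(-1/1128) - 38983)*(1/286197) = (-1441/282 - 38983)*(1/286197) = -10994647/282*1/286197 = -10994647/80707554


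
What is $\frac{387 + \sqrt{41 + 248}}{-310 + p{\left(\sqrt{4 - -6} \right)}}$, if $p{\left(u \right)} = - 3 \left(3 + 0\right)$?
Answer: $- \frac{404}{319} \approx -1.2665$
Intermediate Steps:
$p{\left(u \right)} = -9$ ($p{\left(u \right)} = \left(-3\right) 3 = -9$)
$\frac{387 + \sqrt{41 + 248}}{-310 + p{\left(\sqrt{4 - -6} \right)}} = \frac{387 + \sqrt{41 + 248}}{-310 - 9} = \frac{387 + \sqrt{289}}{-319} = \left(387 + 17\right) \left(- \frac{1}{319}\right) = 404 \left(- \frac{1}{319}\right) = - \frac{404}{319}$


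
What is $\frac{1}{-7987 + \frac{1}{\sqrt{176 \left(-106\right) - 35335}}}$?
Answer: $- \frac{431226117}{3444202996480} + \frac{3 i \sqrt{5999}}{3444202996480} \approx -0.0001252 + 6.7464 \cdot 10^{-11} i$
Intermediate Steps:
$\frac{1}{-7987 + \frac{1}{\sqrt{176 \left(-106\right) - 35335}}} = \frac{1}{-7987 + \frac{1}{\sqrt{-18656 - 35335}}} = \frac{1}{-7987 + \frac{1}{\sqrt{-53991}}} = \frac{1}{-7987 + \frac{1}{3 i \sqrt{5999}}} = \frac{1}{-7987 - \frac{i \sqrt{5999}}{17997}}$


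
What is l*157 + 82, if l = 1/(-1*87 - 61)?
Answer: 11979/148 ≈ 80.939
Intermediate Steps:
l = -1/148 (l = 1/(-87 - 61) = 1/(-148) = -1/148 ≈ -0.0067568)
l*157 + 82 = -1/148*157 + 82 = -157/148 + 82 = 11979/148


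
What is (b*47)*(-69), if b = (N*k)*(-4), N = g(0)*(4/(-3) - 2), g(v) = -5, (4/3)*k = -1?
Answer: -162150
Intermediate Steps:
k = -¾ (k = (¾)*(-1) = -¾ ≈ -0.75000)
N = 50/3 (N = -5*(4/(-3) - 2) = -5*(4*(-⅓) - 2) = -5*(-4/3 - 2) = -5*(-10/3) = 50/3 ≈ 16.667)
b = 50 (b = ((50/3)*(-¾))*(-4) = -25/2*(-4) = 50)
(b*47)*(-69) = (50*47)*(-69) = 2350*(-69) = -162150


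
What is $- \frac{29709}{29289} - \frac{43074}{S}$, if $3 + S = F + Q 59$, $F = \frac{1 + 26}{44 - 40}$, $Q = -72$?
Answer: $\frac{504667539}{55248817} \approx 9.1344$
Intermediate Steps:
$F = \frac{27}{4} \approx 6.75$
$S = - \frac{16977}{4}$ ($S = -3 + \left(\frac{27}{4} - 4248\right) = -3 - \frac{16965}{4} = - \frac{16977}{4} \approx -4244.3$)
$- \frac{29709}{29289} - \frac{43074}{S} = - \frac{29709}{29289} - \frac{43074}{- \frac{16977}{4}} = \left(-29709\right) \frac{1}{29289} - - \frac{57432}{5659} = - \frac{9903}{9763} + \frac{57432}{5659} = \frac{504667539}{55248817}$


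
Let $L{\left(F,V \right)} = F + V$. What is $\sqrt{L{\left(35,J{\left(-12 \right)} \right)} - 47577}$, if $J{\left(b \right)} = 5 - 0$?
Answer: $i \sqrt{47537} \approx 218.03 i$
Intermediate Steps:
$J{\left(b \right)} = 5$ ($J{\left(b \right)} = 5 + 0 = 5$)
$\sqrt{L{\left(35,J{\left(-12 \right)} \right)} - 47577} = \sqrt{\left(35 + 5\right) - 47577} = \sqrt{40 - 47577} = \sqrt{-47537} = i \sqrt{47537}$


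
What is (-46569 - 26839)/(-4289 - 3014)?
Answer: 73408/7303 ≈ 10.052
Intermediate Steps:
(-46569 - 26839)/(-4289 - 3014) = -73408/(-7303) = -73408*(-1/7303) = 73408/7303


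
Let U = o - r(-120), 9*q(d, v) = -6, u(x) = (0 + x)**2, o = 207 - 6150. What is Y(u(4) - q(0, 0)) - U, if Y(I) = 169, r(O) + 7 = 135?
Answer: 6240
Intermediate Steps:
r(O) = 128 (r(O) = -7 + 135 = 128)
o = -5943
u(x) = x**2
q(d, v) = -2/3 (q(d, v) = (1/9)*(-6) = -2/3)
U = -6071 (U = -5943 - 1*128 = -5943 - 128 = -6071)
Y(u(4) - q(0, 0)) - U = 169 - 1*(-6071) = 169 + 6071 = 6240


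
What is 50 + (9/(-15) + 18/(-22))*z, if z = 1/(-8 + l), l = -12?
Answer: 27539/550 ≈ 50.071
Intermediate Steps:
z = -1/20 (z = 1/(-8 - 12) = 1/(-20) = -1/20 ≈ -0.050000)
50 + (9/(-15) + 18/(-22))*z = 50 + (9/(-15) + 18/(-22))*(-1/20) = 50 + (9*(-1/15) + 18*(-1/22))*(-1/20) = 50 + (-3/5 - 9/11)*(-1/20) = 50 - 78/55*(-1/20) = 50 + 39/550 = 27539/550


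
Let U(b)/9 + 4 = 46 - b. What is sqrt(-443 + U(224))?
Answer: I*sqrt(2081) ≈ 45.618*I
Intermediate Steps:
U(b) = 378 - 9*b (U(b) = -36 + 9*(46 - b) = -36 + (414 - 9*b) = 378 - 9*b)
sqrt(-443 + U(224)) = sqrt(-443 + (378 - 9*224)) = sqrt(-443 + (378 - 2016)) = sqrt(-443 - 1638) = sqrt(-2081) = I*sqrt(2081)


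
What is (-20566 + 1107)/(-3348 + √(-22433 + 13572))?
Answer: 5922612/1019815 + 1769*I*√8861/1019815 ≈ 5.8075 + 0.16329*I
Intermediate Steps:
(-20566 + 1107)/(-3348 + √(-22433 + 13572)) = -19459/(-3348 + √(-8861)) = -19459/(-3348 + I*√8861)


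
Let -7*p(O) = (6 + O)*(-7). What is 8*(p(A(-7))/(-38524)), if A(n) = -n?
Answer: -26/9631 ≈ -0.0026996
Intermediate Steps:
p(O) = 6 + O (p(O) = -(6 + O)*(-7)/7 = -(-42 - 7*O)/7 = 6 + O)
8*(p(A(-7))/(-38524)) = 8*((6 - 1*(-7))/(-38524)) = 8*((6 + 7)*(-1/38524)) = 8*(13*(-1/38524)) = 8*(-13/38524) = -26/9631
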